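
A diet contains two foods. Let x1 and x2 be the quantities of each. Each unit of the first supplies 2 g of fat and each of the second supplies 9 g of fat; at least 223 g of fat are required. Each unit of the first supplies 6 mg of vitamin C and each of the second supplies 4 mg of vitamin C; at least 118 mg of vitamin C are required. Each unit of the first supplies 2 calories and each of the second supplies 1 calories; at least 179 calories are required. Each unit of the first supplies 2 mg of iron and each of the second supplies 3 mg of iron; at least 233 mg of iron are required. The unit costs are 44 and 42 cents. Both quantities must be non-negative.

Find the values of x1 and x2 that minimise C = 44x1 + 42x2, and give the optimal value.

The feasible region is unbounded (it extends along (0, 1), (1, 0)), but C strictly increases along every unbounded feasible direction, so there is no improving ray and the minimum is attained at a vertex.

The optimum lies where 2x1 + x2 = 179 and 2x1 + 3x2 = 233.
Solving simultaneously gives x1 = 76, x2 = 27.

x1 = 76, x2 = 27, minimum C = 4478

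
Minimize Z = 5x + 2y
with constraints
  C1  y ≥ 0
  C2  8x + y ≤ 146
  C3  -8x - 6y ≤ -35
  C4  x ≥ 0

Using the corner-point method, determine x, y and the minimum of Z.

x = 0, y = 35/6, minimum Z = 35/3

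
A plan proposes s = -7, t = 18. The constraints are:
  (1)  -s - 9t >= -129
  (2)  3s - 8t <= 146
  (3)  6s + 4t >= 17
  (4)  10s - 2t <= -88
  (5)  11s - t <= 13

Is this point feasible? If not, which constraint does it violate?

not feasible — violates (1)

Constraint (1): -s - 9t = -155, which is not ≥ -129. All other constraints are satisfied.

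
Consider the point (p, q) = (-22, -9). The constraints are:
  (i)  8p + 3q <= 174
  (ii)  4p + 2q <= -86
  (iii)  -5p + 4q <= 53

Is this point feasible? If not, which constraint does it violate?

Constraint (iii): -5p + 4q = 74, which is not ≤ 53. All other constraints are satisfied.

not feasible — violates (iii)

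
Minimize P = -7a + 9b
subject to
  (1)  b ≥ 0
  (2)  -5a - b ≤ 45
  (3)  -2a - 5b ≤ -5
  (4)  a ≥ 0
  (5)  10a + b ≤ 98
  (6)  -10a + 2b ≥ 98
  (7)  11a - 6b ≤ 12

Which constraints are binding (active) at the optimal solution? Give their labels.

Feasible corners and P = -7a + 9b:
  (0, 98) → P = 882
  (0, 49) → P = 441
  (49/15, 196/3) → P = 8477/15

The minimum is at (0, 49). Substituting into each constraint, equality holds for (4) and (6); the remaining constraints have slack.

(4) and (6)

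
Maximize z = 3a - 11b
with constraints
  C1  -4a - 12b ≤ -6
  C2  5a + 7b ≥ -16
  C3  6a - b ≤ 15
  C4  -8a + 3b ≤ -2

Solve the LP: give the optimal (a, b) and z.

a = 93/38, b = -6/19, maximum z = 411/38

Extreme points and z = 3a - 11b:
  (93/38, -6/19) → z = 411/38
  (7/18, 10/27) → z = -157/54
  (43/10, 54/5) → z = -1059/10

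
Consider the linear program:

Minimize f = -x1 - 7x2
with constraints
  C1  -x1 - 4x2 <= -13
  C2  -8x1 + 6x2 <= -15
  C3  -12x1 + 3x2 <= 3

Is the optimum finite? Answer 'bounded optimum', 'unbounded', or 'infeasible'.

From the feasible point (69/19, 89/38), moving in the direction (6, 8) keeps every constraint satisfied while f decreases without bound.

unbounded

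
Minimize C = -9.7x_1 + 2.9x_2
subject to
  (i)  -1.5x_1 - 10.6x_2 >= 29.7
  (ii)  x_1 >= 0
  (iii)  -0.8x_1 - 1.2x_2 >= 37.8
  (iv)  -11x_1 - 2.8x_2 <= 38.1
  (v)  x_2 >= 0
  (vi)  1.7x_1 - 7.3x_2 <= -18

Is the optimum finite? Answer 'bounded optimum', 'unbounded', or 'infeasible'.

infeasible

The boundaries x_2 = 0 and 1.7x_1 - 7.3x_2 = -18 meet at (-180/17, 0), but that point violates -1.5x_1 - 10.6x_2 ≥ 29.7. Every candidate vertex is excluded by some other constraint, so the feasible region is empty.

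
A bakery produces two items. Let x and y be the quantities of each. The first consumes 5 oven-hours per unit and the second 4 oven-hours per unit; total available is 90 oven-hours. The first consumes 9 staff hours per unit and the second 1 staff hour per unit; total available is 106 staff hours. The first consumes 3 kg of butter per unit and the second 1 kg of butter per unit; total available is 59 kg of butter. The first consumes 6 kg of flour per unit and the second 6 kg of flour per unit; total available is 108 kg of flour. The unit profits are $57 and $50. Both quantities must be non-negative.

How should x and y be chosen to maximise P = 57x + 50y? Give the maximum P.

Corner points and P = 57x + 50y:
  (0, 0) → P = 0
  (0, 18) → P = 900
  (106/9, 0) → P = 2014/3
  (11, 7) → P = 977

x = 11, y = 7, maximum P = 977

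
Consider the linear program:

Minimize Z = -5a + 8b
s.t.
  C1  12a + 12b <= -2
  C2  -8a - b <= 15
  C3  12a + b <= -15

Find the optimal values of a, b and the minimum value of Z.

a = 0, b = -15, minimum Z = -120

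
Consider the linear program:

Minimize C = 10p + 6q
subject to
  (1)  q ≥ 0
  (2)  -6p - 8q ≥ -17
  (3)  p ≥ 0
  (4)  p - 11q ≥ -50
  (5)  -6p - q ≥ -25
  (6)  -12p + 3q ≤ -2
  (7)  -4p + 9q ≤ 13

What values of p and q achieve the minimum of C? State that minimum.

p = 1/6, q = 0, minimum C = 5/3

Extreme points and C = 10p + 6q:
  (17/6, 0) → C = 85/3
  (1/6, 0) → C = 5/3
  (67/114, 32/19) → C = 911/57

The optimum lies where q = 0 and -12p + 3q = -2.
Solving simultaneously gives p = 1/6, q = 0.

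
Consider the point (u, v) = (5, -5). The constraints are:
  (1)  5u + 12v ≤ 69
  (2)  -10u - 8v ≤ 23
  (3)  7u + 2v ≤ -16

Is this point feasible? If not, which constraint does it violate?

Constraint (3): 7u + 2v = 25, which is not ≤ -16. All other constraints are satisfied.

not feasible — violates (3)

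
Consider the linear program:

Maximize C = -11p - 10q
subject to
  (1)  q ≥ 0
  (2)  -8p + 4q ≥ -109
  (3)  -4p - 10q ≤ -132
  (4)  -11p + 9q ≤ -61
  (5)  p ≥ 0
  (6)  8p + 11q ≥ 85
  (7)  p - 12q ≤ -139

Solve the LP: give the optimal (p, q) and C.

p = 661/41, q = 530/41, maximum C = -12571/41

The optimum lies where -11p + 9q = -61 and p - 12q = -139.
Solving simultaneously gives p = 661/41, q = 530/41.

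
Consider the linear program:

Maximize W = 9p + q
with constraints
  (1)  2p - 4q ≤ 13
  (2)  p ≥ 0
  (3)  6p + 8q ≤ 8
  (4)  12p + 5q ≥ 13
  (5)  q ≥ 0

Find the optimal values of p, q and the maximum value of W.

Feasible corners and W = 9p + q:
  (32/33, 3/11) → W = 9
  (4/3, 0) → W = 12
  (13/12, 0) → W = 39/4

The optimum lies where 6p + 8q = 8 and q = 0.
Solving simultaneously gives p = 4/3, q = 0.

p = 4/3, q = 0, maximum W = 12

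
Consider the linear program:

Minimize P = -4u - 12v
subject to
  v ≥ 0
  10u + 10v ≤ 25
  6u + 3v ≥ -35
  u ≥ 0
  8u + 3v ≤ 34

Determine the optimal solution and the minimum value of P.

Vertices and P = -4u - 12v:
  (5/2, 0) → P = -10
  (0, 0) → P = 0
  (0, 5/2) → P = -30

u = 0, v = 5/2, minimum P = -30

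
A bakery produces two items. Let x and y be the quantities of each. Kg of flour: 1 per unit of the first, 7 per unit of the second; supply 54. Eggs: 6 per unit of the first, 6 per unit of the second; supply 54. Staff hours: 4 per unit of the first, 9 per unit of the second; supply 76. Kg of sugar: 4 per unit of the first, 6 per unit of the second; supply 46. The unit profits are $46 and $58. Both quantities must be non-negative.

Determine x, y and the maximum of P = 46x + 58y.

x = 4, y = 5, maximum P = 474

Extreme points and P = 46x + 58y:
  (0, 0) → P = 0
  (0, 23/3) → P = 1334/3
  (9, 0) → P = 414
  (4, 5) → P = 474

At the optimal vertex, 6x + 6y = 54 and 4x + 6y = 46.
Solving simultaneously gives x = 4, y = 5.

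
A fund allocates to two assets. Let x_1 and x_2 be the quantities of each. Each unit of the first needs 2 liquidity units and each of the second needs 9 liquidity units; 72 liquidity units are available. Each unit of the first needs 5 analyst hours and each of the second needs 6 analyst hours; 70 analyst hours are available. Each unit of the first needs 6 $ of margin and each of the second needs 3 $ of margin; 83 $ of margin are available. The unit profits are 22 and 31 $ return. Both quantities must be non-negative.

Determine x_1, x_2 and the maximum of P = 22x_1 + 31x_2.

Vertices and P = 22x_1 + 31x_2:
  (0, 0) → P = 0
  (0, 8) → P = 248
  (83/6, 0) → P = 913/3
  (6, 20/3) → P = 1016/3
  (96/7, 5/21) → P = 6491/21

x_1 = 6, x_2 = 20/3, maximum P = 1016/3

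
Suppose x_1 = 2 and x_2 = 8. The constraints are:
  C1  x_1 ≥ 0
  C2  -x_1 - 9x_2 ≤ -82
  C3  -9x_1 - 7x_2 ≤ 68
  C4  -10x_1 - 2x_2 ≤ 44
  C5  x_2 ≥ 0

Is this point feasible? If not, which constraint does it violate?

Constraint C2: -x_1 - 9x_2 = -74, which is not ≤ -82. All other constraints are satisfied.

not feasible — violates C2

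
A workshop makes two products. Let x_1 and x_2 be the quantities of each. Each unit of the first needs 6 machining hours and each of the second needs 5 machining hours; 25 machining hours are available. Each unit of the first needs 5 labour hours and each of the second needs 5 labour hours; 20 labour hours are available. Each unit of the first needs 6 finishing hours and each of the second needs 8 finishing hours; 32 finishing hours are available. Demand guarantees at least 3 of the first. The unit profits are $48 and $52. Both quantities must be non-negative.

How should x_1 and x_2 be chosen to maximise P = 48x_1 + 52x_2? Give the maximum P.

Vertices and P = 48x_1 + 52x_2:
  (4, 0) → P = 192
  (3, 0) → P = 144
  (3, 1) → P = 196

The optimum lies where 5x_1 + 5x_2 = 20 and x_1 = 3.
Solving simultaneously gives x_1 = 3, x_2 = 1.

x_1 = 3, x_2 = 1, maximum P = 196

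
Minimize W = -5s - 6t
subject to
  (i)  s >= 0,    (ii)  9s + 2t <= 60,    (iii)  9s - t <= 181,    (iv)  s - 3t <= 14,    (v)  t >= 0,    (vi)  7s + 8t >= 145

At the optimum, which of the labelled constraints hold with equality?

(i) and (ii)

Corner points and W = -5s - 6t:
  (0, 30) → W = -180
  (0, 145/8) → W = -435/4
  (95/29, 885/58) → W = -3130/29

The minimum is at (0, 30). Substituting into each constraint, equality holds for (i) and (ii); the remaining constraints have slack.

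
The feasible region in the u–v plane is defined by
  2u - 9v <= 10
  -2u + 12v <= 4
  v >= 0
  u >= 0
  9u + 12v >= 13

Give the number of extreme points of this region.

Intersecting each pair of boundary lines and keeping only the points that satisfy every inequality leaves:
  (26, 14/3)
  (5, 0)
  (9/11, 31/66)
  (13/9, 0)

4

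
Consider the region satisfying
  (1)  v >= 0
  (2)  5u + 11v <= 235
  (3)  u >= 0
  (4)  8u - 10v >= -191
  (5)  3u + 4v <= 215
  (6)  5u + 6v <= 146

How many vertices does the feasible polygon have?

5

Of the 15 pairwise boundary intersections, those satisfying every inequality are:
  (0, 0)
  (146/5, 0)
  (83/46, 945/46)
  (196/25, 89/5)
  (0, 191/10)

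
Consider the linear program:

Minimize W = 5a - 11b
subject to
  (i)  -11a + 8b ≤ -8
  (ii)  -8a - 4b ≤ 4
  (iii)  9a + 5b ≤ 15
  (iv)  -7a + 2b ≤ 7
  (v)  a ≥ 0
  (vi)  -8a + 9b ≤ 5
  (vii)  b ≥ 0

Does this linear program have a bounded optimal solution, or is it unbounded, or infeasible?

Corner points and W = 5a - 11b:
  (160/127, 93/127) → W = -223/127
  (8/11, 0) → W = 40/11
  (5/3, 0) → W = 25/3
The feasible region has finitely many vertices and no improving ray; the minimum is -223/127 at (160/127, 93/127).

bounded optimum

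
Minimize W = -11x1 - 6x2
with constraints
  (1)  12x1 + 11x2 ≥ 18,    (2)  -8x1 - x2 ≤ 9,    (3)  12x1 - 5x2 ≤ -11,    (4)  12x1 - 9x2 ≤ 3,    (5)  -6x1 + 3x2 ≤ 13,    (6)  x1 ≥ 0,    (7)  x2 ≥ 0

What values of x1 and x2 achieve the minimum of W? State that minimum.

x1 = 16/3, x2 = 15, minimum W = -446/3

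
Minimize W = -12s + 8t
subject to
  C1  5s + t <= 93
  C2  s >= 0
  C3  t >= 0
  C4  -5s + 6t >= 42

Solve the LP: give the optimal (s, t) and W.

Corner points and W = -12s + 8t:
  (0, 93) → W = 744
  (516/35, 135/7) → W = -792/35
  (0, 7) → W = 56

s = 516/35, t = 135/7, minimum W = -792/35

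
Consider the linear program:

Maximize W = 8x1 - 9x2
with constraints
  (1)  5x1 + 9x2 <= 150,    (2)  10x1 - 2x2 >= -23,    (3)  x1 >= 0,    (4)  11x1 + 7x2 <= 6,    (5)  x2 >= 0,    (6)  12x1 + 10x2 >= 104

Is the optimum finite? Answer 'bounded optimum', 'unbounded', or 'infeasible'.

infeasible

The boundaries 5x1 + 9x2 = 150 and 10x1 - 2x2 = -23 meet at (93/100, 323/20), but that point violates 11x1 + 7x2 ≤ 6. Every candidate vertex is excluded by some other constraint, so the feasible region is empty.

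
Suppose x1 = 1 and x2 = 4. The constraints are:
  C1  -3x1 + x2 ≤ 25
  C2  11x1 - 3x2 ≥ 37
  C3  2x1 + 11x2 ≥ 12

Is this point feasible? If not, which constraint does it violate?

not feasible — violates C2

Constraint C2: 11x1 - 3x2 = -1, which is not ≥ 37. All other constraints are satisfied.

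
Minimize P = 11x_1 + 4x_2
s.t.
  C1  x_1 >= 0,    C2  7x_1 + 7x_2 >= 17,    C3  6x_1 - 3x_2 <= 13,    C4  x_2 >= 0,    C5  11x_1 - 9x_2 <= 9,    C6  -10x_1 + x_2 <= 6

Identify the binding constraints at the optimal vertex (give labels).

C1 and C2

Feasible corners and P = 11x_1 + 4x_2:
  (0, 17/7) → P = 68/7
  (0, 6) → P = 24
  (54/35, 31/35) → P = 718/35
  (30/7, 89/21) → P = 1346/21
The feasible region is unbounded (it extends along (1, 10), (1, 2)), but P strictly increases along every unbounded feasible direction, so there is no improving ray and the minimum is attained at a vertex.

The minimum is at (0, 17/7). Substituting into each constraint, equality holds for C1 and C2; the remaining constraints have slack.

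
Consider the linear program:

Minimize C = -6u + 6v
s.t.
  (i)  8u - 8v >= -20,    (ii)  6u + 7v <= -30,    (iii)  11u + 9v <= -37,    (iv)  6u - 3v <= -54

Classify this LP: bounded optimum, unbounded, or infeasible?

From the feasible point (-31/2, -13), moving in the direction (-3, -6) keeps every constraint satisfied while C decreases without bound.

unbounded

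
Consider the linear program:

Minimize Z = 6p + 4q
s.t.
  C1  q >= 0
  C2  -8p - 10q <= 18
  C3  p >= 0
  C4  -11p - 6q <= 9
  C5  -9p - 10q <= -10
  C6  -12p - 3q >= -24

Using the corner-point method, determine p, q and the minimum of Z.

p = 0, q = 1, minimum Z = 4

Feasible corners and Z = 6p + 4q:
  (10/9, 0) → Z = 20/3
  (2, 0) → Z = 12
  (0, 1) → Z = 4
  (0, 8) → Z = 32

At the optimal vertex, p = 0 and -9p - 10q = -10.
Solving simultaneously gives p = 0, q = 1.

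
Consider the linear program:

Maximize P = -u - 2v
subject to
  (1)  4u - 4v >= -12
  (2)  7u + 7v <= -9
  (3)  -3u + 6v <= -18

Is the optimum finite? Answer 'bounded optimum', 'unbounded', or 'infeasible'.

From the feasible point (-12, -9), moving in the direction (7, -7) keeps every constraint satisfied while P increases without bound.

unbounded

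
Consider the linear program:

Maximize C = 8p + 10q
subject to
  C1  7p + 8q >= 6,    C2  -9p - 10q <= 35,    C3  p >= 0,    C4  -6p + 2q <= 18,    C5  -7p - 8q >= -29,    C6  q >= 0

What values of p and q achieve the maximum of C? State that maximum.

p = 0, q = 29/8, maximum C = 145/4

Corner points and C = 8p + 10q:
  (0, 3/4) → C = 15/2
  (6/7, 0) → C = 48/7
  (0, 29/8) → C = 145/4
  (29/7, 0) → C = 232/7

The binding constraints are p = 0 and -7p - 8q = -29.
Solving simultaneously gives p = 0, q = 29/8.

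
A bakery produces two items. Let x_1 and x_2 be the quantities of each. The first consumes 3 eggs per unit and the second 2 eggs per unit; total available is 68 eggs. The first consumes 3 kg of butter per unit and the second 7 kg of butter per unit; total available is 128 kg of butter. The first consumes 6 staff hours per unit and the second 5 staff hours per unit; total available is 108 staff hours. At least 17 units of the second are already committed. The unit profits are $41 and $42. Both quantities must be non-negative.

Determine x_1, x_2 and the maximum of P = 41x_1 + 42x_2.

Vertices and P = 41x_1 + 42x_2:
  (0, 128/7) → P = 768
  (0, 17) → P = 714
  (3, 17) → P = 837

x_1 = 3, x_2 = 17, maximum P = 837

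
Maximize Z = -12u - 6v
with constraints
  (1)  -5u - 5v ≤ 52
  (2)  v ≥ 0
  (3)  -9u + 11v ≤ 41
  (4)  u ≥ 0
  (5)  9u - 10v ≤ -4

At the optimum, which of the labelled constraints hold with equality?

(4) and (5)

Vertices and Z = -12u - 6v:
  (0, 41/11) → Z = -246/11
  (122/3, 37) → Z = -710
  (0, 2/5) → Z = -12/5

The maximum is at (0, 2/5). Substituting into each constraint, equality holds for (4) and (5); the remaining constraints have slack.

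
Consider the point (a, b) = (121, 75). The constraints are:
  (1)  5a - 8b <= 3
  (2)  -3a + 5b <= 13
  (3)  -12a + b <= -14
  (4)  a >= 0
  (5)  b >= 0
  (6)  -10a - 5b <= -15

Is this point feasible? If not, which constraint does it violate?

Constraint (1): 5a - 8b = 5, which is not ≤ 3. All other constraints are satisfied.

not feasible — violates (1)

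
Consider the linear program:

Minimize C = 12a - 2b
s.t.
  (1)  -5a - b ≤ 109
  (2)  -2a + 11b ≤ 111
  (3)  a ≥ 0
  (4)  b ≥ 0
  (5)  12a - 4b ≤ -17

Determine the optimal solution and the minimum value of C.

a = 0, b = 111/11, minimum C = -222/11

Extreme points and C = 12a - 2b:
  (0, 111/11) → C = -222/11
  (257/124, 649/62) → C = 122/31
  (0, 17/4) → C = -17/2

The optimum lies where -2a + 11b = 111 and a = 0.
Solving simultaneously gives a = 0, b = 111/11.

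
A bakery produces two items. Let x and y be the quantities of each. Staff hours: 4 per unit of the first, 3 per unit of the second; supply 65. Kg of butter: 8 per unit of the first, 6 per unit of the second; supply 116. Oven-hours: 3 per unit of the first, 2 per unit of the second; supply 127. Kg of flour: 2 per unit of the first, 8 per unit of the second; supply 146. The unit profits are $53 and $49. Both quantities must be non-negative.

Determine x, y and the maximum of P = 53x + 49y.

Corner points and P = 53x + 49y:
  (0, 0) → P = 0
  (0, 73/4) → P = 3577/4
  (29/2, 0) → P = 1537/2
  (1, 18) → P = 935

x = 1, y = 18, maximum P = 935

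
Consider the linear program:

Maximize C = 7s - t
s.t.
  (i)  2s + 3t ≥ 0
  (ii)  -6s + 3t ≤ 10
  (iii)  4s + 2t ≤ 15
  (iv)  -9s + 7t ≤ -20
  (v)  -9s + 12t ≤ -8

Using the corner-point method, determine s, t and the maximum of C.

s = 45/8, t = -15/4, maximum C = 345/8

Vertices and C = 7s - t:
  (45/8, -15/4) → C = 345/8
  (60/41, -40/41) → C = 460/41
  (145/46, 55/46) → C = 480/23

At the optimal vertex, 2s + 3t = 0 and 4s + 2t = 15.
Solving simultaneously gives s = 45/8, t = -15/4.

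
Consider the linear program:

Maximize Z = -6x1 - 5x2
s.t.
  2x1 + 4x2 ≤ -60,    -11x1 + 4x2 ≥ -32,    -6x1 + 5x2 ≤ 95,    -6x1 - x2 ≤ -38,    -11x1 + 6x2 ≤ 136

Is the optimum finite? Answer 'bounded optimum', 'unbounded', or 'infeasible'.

infeasible

The boundaries 2x1 + 4x2 = -60 and -11x1 + 4x2 = -32 meet at (-28/13, -181/13), but that point violates -6x1 - x2 ≤ -38. Every candidate vertex is excluded by some other constraint, so the feasible region is empty.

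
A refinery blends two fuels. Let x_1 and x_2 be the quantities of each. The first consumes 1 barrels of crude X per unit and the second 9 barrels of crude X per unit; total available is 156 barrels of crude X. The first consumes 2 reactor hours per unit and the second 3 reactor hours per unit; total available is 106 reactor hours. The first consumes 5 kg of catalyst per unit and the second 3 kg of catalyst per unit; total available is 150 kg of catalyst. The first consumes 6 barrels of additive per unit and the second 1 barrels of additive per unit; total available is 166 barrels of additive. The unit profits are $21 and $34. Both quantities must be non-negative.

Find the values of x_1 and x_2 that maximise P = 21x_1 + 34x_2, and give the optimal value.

x_1 = 21, x_2 = 15, maximum P = 951

Feasible corners and P = 21x_1 + 34x_2:
  (0, 0) → P = 0
  (0, 52/3) → P = 1768/3
  (83/3, 0) → P = 581
  (21, 15) → P = 951
  (348/13, 70/13) → P = 9688/13

The binding constraints are x_1 + 9x_2 = 156 and 5x_1 + 3x_2 = 150.
Solving simultaneously gives x_1 = 21, x_2 = 15.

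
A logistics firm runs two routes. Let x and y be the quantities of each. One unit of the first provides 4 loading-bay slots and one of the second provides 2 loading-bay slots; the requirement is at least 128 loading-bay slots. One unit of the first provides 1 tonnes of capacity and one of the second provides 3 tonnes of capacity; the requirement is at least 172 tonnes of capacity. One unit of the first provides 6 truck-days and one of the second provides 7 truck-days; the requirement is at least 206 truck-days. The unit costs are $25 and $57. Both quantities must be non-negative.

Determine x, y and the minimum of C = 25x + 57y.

x = 4, y = 56, minimum C = 3292

Feasible corners and C = 25x + 57y:
  (0, 64) → C = 3648
  (172, 0) → C = 4300
  (4, 56) → C = 3292
The feasible region is unbounded (it extends along (0, 1), (1, 0)), but C strictly increases along every unbounded feasible direction, so there is no improving ray and the minimum is attained at a vertex.

The optimum lies where 4x + 2y = 128 and x + 3y = 172.
Solving simultaneously gives x = 4, y = 56.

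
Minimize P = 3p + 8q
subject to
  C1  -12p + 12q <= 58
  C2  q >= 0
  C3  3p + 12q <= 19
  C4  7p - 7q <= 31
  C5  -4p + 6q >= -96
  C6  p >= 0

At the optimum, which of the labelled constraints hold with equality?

C2 and C6

Feasible corners and P = 3p + 8q:
  (31/7, 0) → P = 93/7
  (0, 0) → P = 0
  (101/21, 8/21) → P = 367/21
  (0, 19/12) → P = 38/3

The minimum is at (0, 0). Substituting into each constraint, equality holds for C2 and C6; the remaining constraints have slack.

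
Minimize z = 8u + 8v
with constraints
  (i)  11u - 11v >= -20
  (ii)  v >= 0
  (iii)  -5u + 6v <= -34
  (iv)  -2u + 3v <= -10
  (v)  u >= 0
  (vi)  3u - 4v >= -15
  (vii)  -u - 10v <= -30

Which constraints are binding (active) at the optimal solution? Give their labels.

(iii) and (vii)

Vertices and z = 8u + 8v:
  (30, 0) → z = 240
  (14, 6) → z = 160
  (65/7, 29/14) → z = 636/7
The feasible region is unbounded (it extends along (1, 0), (3, 2)), but z strictly increases along every unbounded feasible direction, so there is no improving ray and the minimum is attained at a vertex.

The minimum is at (65/7, 29/14). Substituting into each constraint, equality holds for (iii) and (vii); the remaining constraints have slack.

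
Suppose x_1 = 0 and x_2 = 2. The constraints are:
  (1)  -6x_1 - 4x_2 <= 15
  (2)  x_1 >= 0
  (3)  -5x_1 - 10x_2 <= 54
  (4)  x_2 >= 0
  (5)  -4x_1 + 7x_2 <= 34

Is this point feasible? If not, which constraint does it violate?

(1): -8 ≤ 15 ✓
(2): 0 ≥ 0 ✓
(3): -20 ≤ 54 ✓
(4): 2 ≥ 0 ✓
(5): 14 ≤ 34 ✓

feasible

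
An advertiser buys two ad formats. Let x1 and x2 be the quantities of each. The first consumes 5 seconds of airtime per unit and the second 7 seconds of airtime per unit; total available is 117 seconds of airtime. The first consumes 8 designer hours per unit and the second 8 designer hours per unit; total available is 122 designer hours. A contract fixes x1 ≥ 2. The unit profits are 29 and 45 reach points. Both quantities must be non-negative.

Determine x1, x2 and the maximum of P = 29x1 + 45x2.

Feasible corners and P = 29x1 + 45x2:
  (61/4, 0) → P = 1769/4
  (2, 0) → P = 58
  (2, 53/4) → P = 2617/4

At the optimal vertex, 8x1 + 8x2 = 122 and x1 = 2.
Solving simultaneously gives x1 = 2, x2 = 53/4.

x1 = 2, x2 = 53/4, maximum P = 2617/4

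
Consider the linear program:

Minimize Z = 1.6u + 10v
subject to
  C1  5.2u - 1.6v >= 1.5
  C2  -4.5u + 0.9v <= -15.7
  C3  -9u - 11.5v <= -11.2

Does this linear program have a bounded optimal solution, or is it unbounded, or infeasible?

From the feasible point (2377/252, 7489/252), moving in the direction (11.5, -9) keeps every constraint satisfied while Z decreases without bound.

unbounded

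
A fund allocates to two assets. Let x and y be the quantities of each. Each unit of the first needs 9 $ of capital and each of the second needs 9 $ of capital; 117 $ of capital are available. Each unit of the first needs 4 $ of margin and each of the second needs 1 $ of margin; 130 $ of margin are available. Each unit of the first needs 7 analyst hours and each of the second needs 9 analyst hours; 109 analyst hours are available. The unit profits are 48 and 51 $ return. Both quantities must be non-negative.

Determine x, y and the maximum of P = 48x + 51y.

x = 4, y = 9, maximum P = 651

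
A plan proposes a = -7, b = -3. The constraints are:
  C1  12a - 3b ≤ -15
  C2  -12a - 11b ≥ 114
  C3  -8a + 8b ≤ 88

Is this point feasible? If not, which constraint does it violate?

C1: -75 ≤ -15 ✓
C2: 117 ≥ 114 ✓
C3: 32 ≤ 88 ✓

feasible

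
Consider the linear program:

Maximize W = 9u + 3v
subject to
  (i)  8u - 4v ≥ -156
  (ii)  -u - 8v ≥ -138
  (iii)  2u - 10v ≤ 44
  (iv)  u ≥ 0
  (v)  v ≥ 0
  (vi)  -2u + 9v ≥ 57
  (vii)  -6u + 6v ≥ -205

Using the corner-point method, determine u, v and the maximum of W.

Corner points and W = 9u + 3v:
  (0, 69/4) → W = 207/4
  (786/25, 333/25) → W = 8073/25
  (0, 19/3) → W = 19

The binding constraints are -u - 8v = -138 and -2u + 9v = 57.
Solving simultaneously gives u = 786/25, v = 333/25.

u = 786/25, v = 333/25, maximum W = 8073/25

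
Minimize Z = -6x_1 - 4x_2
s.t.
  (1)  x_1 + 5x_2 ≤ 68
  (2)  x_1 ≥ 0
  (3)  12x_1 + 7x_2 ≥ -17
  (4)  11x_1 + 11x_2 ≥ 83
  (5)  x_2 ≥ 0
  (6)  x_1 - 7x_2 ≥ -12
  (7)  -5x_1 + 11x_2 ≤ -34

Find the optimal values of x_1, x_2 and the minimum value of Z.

x_1 = 68, x_2 = 0, minimum Z = -408

Extreme points and Z = -6x_1 - 4x_2:
  (68, 0) → Z = -408
  (104/3, 20/3) → Z = -704/3
  (83/11, 0) → Z = -498/11
  (117/16, 41/176) → Z = -3943/88
  (185/12, 47/12) → Z = -649/6

The optimum lies where x_1 + 5x_2 = 68 and x_2 = 0.
Solving simultaneously gives x_1 = 68, x_2 = 0.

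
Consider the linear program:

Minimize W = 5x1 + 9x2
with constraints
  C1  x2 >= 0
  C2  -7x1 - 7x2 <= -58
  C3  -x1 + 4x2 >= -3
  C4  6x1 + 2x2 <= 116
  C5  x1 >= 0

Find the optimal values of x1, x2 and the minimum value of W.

Extreme points and W = 5x1 + 9x2:
  (253/35, 37/35) → W = 1598/35
  (0, 58/7) → W = 522/7
  (235/13, 49/13) → W = 1616/13
  (0, 58) → W = 522

At the optimal vertex, -7x1 - 7x2 = -58 and -x1 + 4x2 = -3.
Solving simultaneously gives x1 = 253/35, x2 = 37/35.

x1 = 253/35, x2 = 37/35, minimum W = 1598/35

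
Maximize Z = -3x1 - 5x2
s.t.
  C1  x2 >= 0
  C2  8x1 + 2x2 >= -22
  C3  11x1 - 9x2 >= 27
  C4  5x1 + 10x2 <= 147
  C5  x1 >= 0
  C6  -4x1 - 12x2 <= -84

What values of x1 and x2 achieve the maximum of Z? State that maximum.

Corner points and Z = -3x1 - 5x2:
  (147/5, 0) → Z = -441/5
  (21, 0) → Z = -63
  (1593/155, 1482/155) → Z = -12189/155
  (45/7, 34/7) → Z = -305/7

The optimum lies where 11x1 - 9x2 = 27 and -4x1 - 12x2 = -84.
Solving simultaneously gives x1 = 45/7, x2 = 34/7.

x1 = 45/7, x2 = 34/7, maximum Z = -305/7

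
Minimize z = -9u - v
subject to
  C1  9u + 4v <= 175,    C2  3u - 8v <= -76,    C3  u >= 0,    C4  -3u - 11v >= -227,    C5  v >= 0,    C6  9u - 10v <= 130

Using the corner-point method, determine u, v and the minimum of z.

Extreme points and z = -9u - v:
  (274/21, 403/28) → z = -3691/28
  (339/29, 506/29) → z = -3557/29
  (0, 19/2) → z = -19/2
  (0, 227/11) → z = -227/11

The binding constraints are 9u + 4v = 175 and 3u - 8v = -76.
Solving simultaneously gives u = 274/21, v = 403/28.

u = 274/21, v = 403/28, minimum z = -3691/28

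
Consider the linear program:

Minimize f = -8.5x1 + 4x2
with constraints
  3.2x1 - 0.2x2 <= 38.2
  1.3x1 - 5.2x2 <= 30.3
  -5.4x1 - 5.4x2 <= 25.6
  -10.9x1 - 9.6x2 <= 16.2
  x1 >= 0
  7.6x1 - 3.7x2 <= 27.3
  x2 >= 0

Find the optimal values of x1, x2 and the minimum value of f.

x1 = 79/6, x2 = 59/3, minimum f = -133/4

Corner points and f = -8.5x1 + 4x2:
  (79/6, 59/3) → f = -133/4
  (0, 0) → f = 0
  (273/76, 0) → f = -4641/152
The feasible region is unbounded (it extends along (0, 1), (1, 16)), but f strictly increases along every unbounded feasible direction, so there is no improving ray and the minimum is attained at a vertex.

The optimum lies where 3.2x1 - 0.2x2 = 38.2 and 7.6x1 - 3.7x2 = 27.3.
Solving simultaneously gives x1 = 79/6, x2 = 59/3.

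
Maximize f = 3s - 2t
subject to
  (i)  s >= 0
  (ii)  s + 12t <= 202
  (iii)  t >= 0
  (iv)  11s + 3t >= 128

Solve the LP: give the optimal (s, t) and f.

s = 202, t = 0, maximum f = 606

Vertices and f = 3s - 2t:
  (202, 0) → f = 606
  (310/43, 698/43) → f = -466/43
  (128/11, 0) → f = 384/11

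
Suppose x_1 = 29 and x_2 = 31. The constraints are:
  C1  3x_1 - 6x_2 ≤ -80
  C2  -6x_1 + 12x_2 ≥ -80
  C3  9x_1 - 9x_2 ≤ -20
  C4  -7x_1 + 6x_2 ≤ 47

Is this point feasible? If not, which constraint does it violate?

not feasible — violates C3

Constraint C3: 9x_1 - 9x_2 = -18, which is not ≤ -20. All other constraints are satisfied.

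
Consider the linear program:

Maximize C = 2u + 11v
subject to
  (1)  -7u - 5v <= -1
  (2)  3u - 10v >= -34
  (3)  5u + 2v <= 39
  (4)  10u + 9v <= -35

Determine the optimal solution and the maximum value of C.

u = 184/13, v = -255/13, maximum C = -2437/13

Vertices and C = 2u + 11v:
  (193/11, -268/11) → C = -2562/11
  (184/13, -255/13) → C = -2437/13
  (421/25, -113/5) → C = -5373/25

The binding constraints are -7u - 5v = -1 and 10u + 9v = -35.
Solving simultaneously gives u = 184/13, v = -255/13.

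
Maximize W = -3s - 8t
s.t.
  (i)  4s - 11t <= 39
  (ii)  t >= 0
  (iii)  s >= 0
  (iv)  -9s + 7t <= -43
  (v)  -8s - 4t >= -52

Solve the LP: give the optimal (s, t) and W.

Extreme points and W = -3s - 8t:
  (43/9, 0) → W = -43/3
  (13/2, 0) → W = -39/2
  (134/23, 31/23) → W = -650/23

The binding constraints are t = 0 and -9s + 7t = -43.
Solving simultaneously gives s = 43/9, t = 0.

s = 43/9, t = 0, maximum W = -43/3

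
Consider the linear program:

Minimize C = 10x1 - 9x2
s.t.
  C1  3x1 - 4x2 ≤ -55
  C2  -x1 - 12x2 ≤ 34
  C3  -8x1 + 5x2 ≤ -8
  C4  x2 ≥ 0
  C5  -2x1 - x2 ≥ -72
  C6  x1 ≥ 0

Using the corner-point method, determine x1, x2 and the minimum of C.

x1 = 184/9, x2 = 280/9, minimum C = -680/9

The binding constraints are -8x1 + 5x2 = -8 and -2x1 - x2 = -72.
Solving simultaneously gives x1 = 184/9, x2 = 280/9.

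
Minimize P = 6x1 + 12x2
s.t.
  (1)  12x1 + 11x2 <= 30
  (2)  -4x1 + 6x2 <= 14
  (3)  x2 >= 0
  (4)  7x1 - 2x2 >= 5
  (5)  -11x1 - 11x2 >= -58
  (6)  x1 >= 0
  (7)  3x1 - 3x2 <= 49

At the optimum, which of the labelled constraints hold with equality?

Feasible corners and P = 6x1 + 12x2:
  (5/2, 0) → P = 15
  (115/101, 150/101) → P = 2490/101
  (5/7, 0) → P = 30/7

The minimum is at (5/7, 0). Substituting into each constraint, equality holds for (3) and (4); the remaining constraints have slack.

(3) and (4)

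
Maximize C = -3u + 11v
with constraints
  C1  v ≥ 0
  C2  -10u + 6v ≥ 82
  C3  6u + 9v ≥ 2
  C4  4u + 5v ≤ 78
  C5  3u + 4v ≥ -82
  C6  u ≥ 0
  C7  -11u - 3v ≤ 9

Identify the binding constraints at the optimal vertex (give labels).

C4 and C6

Vertices and C = -3u + 11v:
  (29/37, 554/37) → C = 6007/37
  (0, 41/3) → C = 451/3
  (0, 78/5) → C = 858/5

The maximum is at (0, 78/5). Substituting into each constraint, equality holds for C4 and C6; the remaining constraints have slack.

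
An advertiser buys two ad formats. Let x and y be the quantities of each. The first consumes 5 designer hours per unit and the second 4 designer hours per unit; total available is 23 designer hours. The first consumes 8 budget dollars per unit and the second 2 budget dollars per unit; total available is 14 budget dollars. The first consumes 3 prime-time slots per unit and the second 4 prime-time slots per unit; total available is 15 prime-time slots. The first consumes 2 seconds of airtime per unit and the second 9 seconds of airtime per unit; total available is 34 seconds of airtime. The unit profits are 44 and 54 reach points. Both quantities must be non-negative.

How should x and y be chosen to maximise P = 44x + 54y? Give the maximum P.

Extreme points and P = 44x + 54y:
  (0, 0) → P = 0
  (0, 15/4) → P = 405/2
  (7/4, 0) → P = 77
  (1, 3) → P = 206

At the optimal vertex, 8x + 2y = 14 and 3x + 4y = 15.
Solving simultaneously gives x = 1, y = 3.

x = 1, y = 3, maximum P = 206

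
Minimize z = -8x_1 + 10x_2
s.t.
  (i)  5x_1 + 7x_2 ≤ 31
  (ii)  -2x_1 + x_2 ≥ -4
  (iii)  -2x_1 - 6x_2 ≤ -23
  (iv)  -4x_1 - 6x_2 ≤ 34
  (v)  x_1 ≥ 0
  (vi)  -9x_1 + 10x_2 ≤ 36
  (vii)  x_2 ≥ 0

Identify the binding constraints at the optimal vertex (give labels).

(i) and (iii)

Extreme points and z = -8x_1 + 10x_2:
  (25/16, 53/16) → z = 165/8
  (58/113, 459/113) → z = 4126/113
  (7/37, 279/74) → z = 1339/37

The minimum is at (25/16, 53/16). Substituting into each constraint, equality holds for (i) and (iii); the remaining constraints have slack.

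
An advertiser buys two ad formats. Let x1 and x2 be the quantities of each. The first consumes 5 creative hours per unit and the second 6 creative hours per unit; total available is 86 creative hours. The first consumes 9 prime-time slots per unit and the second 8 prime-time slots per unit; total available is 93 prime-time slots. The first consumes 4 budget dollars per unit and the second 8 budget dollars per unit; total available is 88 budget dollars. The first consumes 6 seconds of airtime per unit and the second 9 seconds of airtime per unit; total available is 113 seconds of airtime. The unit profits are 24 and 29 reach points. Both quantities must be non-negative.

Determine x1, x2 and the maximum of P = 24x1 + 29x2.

Feasible corners and P = 24x1 + 29x2:
  (0, 0) → P = 0
  (0, 11) → P = 319
  (31/3, 0) → P = 248
  (1, 21/2) → P = 657/2

At the optimal vertex, 9x1 + 8x2 = 93 and 4x1 + 8x2 = 88.
Solving simultaneously gives x1 = 1, x2 = 21/2.

x1 = 1, x2 = 21/2, maximum P = 657/2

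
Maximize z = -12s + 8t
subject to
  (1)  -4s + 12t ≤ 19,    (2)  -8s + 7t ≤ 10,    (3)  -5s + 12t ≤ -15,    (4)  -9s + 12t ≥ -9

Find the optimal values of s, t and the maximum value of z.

s = -61/11, t = -54/11, maximum z = 300/11

Extreme points and z = -12s + 8t:
  (-225/61, -170/61) → z = 1340/61
  (-61/11, -54/11) → z = 300/11
  (-3/2, -15/8) → z = 3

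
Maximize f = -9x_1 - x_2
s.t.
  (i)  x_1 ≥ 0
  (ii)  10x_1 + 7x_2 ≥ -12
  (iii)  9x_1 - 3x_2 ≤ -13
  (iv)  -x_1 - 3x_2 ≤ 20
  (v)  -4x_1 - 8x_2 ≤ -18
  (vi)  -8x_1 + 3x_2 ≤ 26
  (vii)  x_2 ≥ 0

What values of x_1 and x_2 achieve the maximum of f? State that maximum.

x_1 = 0, x_2 = 13/3, maximum f = -13/3

Extreme points and f = -9x_1 - x_2:
  (0, 13/3) → f = -13/3
  (0, 26/3) → f = -26/3
  (13, 130/3) → f = -481/3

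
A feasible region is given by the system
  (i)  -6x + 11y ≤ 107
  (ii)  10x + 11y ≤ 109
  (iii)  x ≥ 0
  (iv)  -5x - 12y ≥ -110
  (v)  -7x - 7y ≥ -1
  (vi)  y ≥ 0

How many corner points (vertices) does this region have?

The feasible vertices (each the meet of two boundaries and inside every other half-plane) are:
  (0, 1/7)
  (0, 0)
  (1/7, 0)

3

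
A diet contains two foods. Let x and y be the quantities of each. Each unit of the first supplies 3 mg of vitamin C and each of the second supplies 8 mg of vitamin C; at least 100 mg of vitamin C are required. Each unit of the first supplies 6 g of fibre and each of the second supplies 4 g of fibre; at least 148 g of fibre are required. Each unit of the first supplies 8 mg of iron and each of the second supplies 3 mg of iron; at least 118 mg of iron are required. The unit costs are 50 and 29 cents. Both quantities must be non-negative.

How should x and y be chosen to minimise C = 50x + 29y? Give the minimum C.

Feasible corners and C = 50x + 29y:
  (0, 118/3) → C = 3422/3
  (100/3, 0) → C = 5000/3
  (196/9, 13/3) → C = 10931/9
  (2, 34) → C = 1086
The feasible region is unbounded (it extends along (0, 1), (1, 0)), but C strictly increases along every unbounded feasible direction, so there is no improving ray and the minimum is attained at a vertex.

The binding constraints are 6x + 4y = 148 and 8x + 3y = 118.
Solving simultaneously gives x = 2, y = 34.

x = 2, y = 34, minimum C = 1086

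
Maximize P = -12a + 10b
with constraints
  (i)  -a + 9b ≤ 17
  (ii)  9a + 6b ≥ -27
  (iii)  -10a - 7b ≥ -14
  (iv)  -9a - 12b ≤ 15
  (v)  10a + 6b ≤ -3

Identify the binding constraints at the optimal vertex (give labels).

Vertices and P = -12a + 10b:
  (-113/31, 46/31) → P = 1816/31
  (-43/32, 167/96) → P = 1609/48
  (9/11, -41/22) → P = -313/11

The maximum is at (-113/31, 46/31). Substituting into each constraint, equality holds for (i) and (iv); the remaining constraints have slack.

(i) and (iv)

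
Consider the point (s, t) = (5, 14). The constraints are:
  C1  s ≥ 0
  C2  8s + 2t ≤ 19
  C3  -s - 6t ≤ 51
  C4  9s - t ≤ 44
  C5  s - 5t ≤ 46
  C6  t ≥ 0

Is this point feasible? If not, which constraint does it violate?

Constraint C2: 8s + 2t = 68, which is not ≤ 19. All other constraints are satisfied.

not feasible — violates C2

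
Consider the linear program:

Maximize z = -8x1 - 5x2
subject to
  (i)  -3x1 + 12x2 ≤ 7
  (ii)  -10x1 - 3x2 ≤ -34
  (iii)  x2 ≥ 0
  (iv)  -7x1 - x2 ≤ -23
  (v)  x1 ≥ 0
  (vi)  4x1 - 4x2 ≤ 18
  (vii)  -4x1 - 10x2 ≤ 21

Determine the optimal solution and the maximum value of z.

Corner points and z = -8x1 - 5x2:
  (269/87, 118/87) → z = -914/29
  (61/9, 41/18) → z = -1181/18
  (17/5, 0) → z = -136/5
  (35/11, 8/11) → z = -320/11
  (9/2, 0) → z = -36

x1 = 17/5, x2 = 0, maximum z = -136/5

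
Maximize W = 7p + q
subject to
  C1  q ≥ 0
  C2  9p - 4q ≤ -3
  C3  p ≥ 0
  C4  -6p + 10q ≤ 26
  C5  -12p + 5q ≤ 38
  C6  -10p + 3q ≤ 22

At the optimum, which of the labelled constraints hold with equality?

Corner points and W = 7p + q:
  (0, 3/4) → W = 3/4
  (37/33, 36/11) → W = 367/33
  (0, 13/5) → W = 13/5

The maximum is at (37/33, 36/11). Substituting into each constraint, equality holds for C2 and C4; the remaining constraints have slack.

C2 and C4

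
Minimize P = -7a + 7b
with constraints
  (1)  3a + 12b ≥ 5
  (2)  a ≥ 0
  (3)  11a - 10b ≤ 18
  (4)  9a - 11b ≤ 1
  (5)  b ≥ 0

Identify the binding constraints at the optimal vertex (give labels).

(3) and (4)

Vertices and P = -7a + 7b:
  (0, 5/12) → P = 35/12
  (67/141, 14/47) → P = -175/141
  (188/31, 151/31) → P = -259/31
The feasible region is unbounded (it extends along (0, 1), (10, 11)), but P strictly increases along every unbounded feasible direction, so there is no improving ray and the minimum is attained at a vertex.

The minimum is at (188/31, 151/31). Substituting into each constraint, equality holds for (3) and (4); the remaining constraints have slack.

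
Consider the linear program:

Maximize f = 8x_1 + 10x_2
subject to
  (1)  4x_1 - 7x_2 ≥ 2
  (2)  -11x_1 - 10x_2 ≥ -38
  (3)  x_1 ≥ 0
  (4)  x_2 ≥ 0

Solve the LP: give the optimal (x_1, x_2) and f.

Vertices and f = 8x_1 + 10x_2:
  (22/9, 10/9) → f = 92/3
  (1/2, 0) → f = 4
  (38/11, 0) → f = 304/11

At the optimal vertex, 4x_1 - 7x_2 = 2 and -11x_1 - 10x_2 = -38.
Solving simultaneously gives x_1 = 22/9, x_2 = 10/9.

x_1 = 22/9, x_2 = 10/9, maximum f = 92/3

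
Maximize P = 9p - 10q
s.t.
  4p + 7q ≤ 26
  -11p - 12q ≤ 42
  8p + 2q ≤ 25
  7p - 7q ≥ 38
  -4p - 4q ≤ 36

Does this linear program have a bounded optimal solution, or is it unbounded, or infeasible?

Corner points and P = 9p - 10q:
  (192/37, -611/74) → P = 4783/37
  (162/161, -712/161) → P = 8578/161
  (251/70, -129/70) → P = 507/10
The feasible region has finitely many vertices and no improving ray; the maximum is 4783/37 at (192/37, -611/74).

bounded optimum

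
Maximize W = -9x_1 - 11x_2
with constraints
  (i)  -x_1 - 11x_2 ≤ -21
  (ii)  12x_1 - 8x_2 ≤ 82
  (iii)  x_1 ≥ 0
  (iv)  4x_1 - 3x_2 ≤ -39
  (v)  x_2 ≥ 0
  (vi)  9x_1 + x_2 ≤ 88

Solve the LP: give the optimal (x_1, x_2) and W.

x_1 = 0, x_2 = 13, maximum W = -143

Extreme points and W = -9x_1 - 11x_2:
  (0, 13) → W = -143
  (0, 88) → W = -968
  (225/31, 703/31) → W = -9758/31

At the optimal vertex, x_1 = 0 and 4x_1 - 3x_2 = -39.
Solving simultaneously gives x_1 = 0, x_2 = 13.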